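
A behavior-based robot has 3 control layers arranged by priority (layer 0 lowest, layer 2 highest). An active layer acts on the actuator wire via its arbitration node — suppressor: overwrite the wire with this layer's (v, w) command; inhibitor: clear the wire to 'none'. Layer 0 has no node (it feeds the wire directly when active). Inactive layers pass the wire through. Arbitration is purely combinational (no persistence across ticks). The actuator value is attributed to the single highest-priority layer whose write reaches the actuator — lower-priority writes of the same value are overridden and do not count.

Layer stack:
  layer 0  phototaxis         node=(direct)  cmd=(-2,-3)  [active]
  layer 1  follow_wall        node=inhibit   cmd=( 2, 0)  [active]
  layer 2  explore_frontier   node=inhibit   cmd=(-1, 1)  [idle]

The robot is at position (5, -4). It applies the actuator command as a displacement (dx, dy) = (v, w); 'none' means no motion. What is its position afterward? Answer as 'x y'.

5 -4

L0 phototaxis: active, feeds wire = (-2, -3)
L1 follow_wall: active, inhibitor → wire = none
L2 explore_frontier: idle → wire stays none
actuator = none
position: (5, -4) + none = (5, -4)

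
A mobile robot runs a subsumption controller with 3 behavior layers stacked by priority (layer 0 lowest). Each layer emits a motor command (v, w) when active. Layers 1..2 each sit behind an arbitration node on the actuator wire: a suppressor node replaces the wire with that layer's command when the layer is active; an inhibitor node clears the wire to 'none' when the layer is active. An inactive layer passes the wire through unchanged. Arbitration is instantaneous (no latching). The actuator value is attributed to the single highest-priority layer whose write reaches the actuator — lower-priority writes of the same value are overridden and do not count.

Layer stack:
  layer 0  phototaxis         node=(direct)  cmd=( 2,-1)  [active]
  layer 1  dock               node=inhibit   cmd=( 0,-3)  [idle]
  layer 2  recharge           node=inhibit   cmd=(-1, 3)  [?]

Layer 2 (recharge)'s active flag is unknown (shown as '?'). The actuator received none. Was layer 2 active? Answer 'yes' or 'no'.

If layer 2 is active=yes:
  actuator would be none
If layer 2 is active=no:
  actuator would be (2, -1)
Observed none, so layer 2 was active.

yes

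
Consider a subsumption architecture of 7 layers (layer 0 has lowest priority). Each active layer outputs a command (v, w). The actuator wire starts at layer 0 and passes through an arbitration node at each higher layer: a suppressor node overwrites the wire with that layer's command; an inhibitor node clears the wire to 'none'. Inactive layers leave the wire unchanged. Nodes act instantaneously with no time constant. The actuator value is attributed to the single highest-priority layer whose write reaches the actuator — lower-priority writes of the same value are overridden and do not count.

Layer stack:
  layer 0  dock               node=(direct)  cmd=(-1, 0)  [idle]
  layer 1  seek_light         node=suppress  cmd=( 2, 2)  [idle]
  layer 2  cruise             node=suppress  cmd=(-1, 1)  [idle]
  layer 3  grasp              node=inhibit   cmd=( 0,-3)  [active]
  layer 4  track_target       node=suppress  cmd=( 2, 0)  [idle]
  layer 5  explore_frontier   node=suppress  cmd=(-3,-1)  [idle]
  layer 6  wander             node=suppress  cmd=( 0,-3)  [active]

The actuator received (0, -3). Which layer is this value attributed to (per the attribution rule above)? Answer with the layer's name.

layer 0 (dock) idle — none
layer 1 (seek_light) idle — unchanged: none
layer 2 (cruise) idle — unchanged: none
layer 3 (grasp) active — inhibits: none
layer 4 (track_target) idle — unchanged: none
layer 5 (explore_frontier) idle — unchanged: none
layer 6 (wander) active — suppresses: (0, -3)
→ actuator (0, -3)
last writer: layer 6 = wander

wander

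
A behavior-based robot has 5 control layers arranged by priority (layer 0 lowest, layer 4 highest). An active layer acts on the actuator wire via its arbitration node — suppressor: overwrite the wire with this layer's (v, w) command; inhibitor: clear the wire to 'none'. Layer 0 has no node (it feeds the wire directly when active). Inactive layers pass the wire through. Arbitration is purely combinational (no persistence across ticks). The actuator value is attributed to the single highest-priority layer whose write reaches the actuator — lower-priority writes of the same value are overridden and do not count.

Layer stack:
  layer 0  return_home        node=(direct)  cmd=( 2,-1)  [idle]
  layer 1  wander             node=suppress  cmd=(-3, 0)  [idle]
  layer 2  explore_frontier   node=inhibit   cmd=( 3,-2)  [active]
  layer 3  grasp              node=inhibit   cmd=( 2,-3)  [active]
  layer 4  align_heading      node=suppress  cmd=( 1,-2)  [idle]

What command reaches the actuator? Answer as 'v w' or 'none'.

none

layer 0 (return_home) idle — none
layer 1 (wander) idle — unchanged: none
layer 2 (explore_frontier) active — inhibits: none
layer 3 (grasp) active — inhibits: none
layer 4 (align_heading) idle — unchanged: none
→ actuator none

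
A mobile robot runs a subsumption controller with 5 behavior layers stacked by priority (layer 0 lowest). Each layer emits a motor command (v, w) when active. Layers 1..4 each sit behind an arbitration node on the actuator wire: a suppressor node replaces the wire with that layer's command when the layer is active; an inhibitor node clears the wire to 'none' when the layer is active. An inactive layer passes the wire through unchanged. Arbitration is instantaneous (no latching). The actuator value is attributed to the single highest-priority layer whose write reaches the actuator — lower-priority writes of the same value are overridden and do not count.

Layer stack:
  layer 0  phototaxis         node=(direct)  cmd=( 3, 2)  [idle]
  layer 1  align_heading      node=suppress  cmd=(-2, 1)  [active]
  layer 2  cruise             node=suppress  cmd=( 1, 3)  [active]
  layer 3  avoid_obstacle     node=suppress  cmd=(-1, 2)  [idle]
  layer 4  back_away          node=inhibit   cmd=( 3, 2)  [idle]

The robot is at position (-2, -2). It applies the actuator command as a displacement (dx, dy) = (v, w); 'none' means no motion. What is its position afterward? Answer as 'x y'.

[0] phototaxis off; wire := none
[1] align_heading on (suppress); wire := (-2, 1)
[2] cruise on (suppress); wire := (1, 3)
[3] avoid_obstacle off; pass (1, 3)
[4] back_away off; pass (1, 3)
output (1, 3)
position: (-2, -2) + (1, 3) = (-1, 1)

-1 1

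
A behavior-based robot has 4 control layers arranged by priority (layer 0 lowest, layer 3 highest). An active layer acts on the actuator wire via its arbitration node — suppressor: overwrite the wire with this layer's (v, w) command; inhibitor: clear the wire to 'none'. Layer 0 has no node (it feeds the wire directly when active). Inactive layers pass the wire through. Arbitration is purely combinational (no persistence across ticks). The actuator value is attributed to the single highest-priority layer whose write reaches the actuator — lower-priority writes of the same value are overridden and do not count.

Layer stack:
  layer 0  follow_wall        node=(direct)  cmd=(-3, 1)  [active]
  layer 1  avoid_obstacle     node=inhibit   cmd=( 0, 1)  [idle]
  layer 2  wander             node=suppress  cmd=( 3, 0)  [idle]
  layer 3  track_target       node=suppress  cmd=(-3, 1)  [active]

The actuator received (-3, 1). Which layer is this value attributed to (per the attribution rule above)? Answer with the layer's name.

layer 0 (follow_wall) active — direct: (-3, 1)
layer 1 (avoid_obstacle) idle — unchanged: (-3, 1)
layer 2 (wander) idle — unchanged: (-3, 1)
layer 3 (track_target) active — suppresses: (-3, 1)
→ actuator (-3, 1)
last writer: layer 3 = track_target

track_target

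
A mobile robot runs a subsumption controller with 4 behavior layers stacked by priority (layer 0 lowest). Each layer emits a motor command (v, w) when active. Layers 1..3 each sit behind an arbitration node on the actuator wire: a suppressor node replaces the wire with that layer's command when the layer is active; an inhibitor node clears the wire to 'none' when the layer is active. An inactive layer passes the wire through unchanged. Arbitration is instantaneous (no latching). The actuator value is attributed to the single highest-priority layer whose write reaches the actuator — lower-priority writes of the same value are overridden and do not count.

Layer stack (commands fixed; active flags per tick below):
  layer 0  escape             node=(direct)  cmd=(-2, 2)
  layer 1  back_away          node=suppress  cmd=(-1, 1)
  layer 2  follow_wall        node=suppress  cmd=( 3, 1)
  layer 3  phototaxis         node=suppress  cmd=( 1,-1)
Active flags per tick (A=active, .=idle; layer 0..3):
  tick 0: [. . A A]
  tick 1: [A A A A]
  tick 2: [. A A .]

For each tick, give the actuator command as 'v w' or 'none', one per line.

1 -1
1 -1
3 1

tick 0:
  layer 0 (escape) idle — none
  layer 1 (back_away) idle — unchanged: none
  layer 2 (follow_wall) active — suppresses: (3, 1)
  layer 3 (phototaxis) active — suppresses: (1, -1)
  → actuator (1, -1)
tick 1:
  layer 0 (escape) active — direct: (-2, 2)
  layer 1 (back_away) active — suppresses: (-1, 1)
  layer 2 (follow_wall) active — suppresses: (3, 1)
  layer 3 (phototaxis) active — suppresses: (1, -1)
  → actuator (1, -1)
tick 2:
  layer 0 (escape) idle — none
  layer 1 (back_away) active — suppresses: (-1, 1)
  layer 2 (follow_wall) active — suppresses: (3, 1)
  layer 3 (phototaxis) idle — unchanged: (3, 1)
  → actuator (3, 1)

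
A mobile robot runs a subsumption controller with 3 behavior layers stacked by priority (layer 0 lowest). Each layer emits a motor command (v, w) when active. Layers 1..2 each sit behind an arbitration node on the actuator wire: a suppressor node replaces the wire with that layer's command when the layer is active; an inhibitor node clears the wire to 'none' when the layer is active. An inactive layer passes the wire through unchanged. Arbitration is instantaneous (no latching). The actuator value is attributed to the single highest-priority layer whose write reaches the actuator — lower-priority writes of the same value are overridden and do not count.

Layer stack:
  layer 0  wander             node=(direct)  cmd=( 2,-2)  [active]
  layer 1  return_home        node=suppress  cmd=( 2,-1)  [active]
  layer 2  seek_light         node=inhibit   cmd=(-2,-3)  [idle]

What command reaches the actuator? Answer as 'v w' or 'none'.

2 -1

[0] wander on; wire := (2, -2)
[1] return_home on (suppress); wire := (2, -1)
[2] seek_light off; pass (2, -1)
output (2, -1)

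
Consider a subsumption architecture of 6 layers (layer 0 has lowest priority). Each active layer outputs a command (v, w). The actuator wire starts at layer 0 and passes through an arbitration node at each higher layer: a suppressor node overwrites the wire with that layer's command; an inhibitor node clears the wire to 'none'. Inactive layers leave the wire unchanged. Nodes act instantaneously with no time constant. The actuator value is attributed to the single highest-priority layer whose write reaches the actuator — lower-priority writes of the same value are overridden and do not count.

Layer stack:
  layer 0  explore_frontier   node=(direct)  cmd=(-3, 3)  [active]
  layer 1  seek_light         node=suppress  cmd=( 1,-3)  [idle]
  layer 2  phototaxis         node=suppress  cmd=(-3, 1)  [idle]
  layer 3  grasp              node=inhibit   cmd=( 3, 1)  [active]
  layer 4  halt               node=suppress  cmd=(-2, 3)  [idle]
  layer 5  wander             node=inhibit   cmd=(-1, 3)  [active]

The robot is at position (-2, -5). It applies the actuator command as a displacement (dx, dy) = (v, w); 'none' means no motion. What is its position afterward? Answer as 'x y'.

L0 explore_frontier: active, feeds wire = (-3, 3)
L1 seek_light: idle → wire stays (-3, 3)
L2 phototaxis: idle → wire stays (-3, 3)
L3 grasp: active, inhibitor → wire = none
L4 halt: idle → wire stays none
L5 wander: active, inhibitor → wire = none
actuator = none
position: (-2, -5) + none = (-2, -5)

-2 -5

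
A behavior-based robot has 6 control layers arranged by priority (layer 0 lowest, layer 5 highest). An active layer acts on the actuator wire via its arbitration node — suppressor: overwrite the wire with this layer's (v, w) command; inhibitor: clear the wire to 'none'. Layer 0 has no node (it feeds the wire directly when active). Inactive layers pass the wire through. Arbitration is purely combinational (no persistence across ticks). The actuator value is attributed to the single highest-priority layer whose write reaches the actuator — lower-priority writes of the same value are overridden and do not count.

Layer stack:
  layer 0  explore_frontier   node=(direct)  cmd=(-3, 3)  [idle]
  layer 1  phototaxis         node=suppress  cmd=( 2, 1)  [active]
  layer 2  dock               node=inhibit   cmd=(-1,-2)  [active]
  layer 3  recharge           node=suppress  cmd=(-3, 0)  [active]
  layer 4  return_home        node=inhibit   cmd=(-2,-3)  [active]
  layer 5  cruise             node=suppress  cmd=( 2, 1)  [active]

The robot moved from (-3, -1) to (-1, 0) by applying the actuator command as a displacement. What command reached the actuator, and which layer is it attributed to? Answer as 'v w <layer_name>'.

displacement = (-1, 0) − (-3, -1) = (2, 1)
L0 explore_frontier: idle → wire = none
L1 phototaxis: active, suppressor → wire = (2, 1)
L2 dock: active, inhibitor → wire = none
L3 recharge: active, suppressor → wire = (-3, 0)
L4 return_home: active, inhibitor → wire = none
L5 cruise: active, suppressor → wire = (2, 1)
actuator = (2, 1) — from layer 5 (cruise)

2 1 cruise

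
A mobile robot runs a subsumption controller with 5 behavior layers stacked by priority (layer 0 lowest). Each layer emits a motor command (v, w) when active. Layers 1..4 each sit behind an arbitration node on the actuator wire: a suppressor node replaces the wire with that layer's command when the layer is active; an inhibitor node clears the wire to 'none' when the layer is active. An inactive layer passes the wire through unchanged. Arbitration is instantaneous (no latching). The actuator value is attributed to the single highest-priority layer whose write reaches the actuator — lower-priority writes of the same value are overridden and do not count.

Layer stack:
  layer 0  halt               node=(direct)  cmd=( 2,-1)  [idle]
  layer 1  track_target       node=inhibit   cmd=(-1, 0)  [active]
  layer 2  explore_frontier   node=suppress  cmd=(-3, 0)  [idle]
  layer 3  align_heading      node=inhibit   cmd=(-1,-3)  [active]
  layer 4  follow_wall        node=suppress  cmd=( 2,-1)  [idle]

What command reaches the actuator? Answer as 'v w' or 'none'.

none

layer 0 (halt) idle — none
layer 1 (track_target) active — inhibits: none
layer 2 (explore_frontier) idle — unchanged: none
layer 3 (align_heading) active — inhibits: none
layer 4 (follow_wall) idle — unchanged: none
→ actuator none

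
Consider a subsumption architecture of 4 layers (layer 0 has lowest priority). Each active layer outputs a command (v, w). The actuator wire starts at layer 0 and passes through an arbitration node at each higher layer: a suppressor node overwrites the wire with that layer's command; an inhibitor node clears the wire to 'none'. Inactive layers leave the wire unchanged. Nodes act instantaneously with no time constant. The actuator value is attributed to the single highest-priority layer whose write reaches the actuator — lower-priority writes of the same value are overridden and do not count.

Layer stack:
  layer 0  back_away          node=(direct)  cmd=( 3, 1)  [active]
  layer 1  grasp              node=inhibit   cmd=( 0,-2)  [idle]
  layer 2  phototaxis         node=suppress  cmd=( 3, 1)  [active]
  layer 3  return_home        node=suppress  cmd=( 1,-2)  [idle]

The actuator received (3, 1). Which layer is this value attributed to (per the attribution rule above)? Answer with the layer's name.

phototaxis

layer 0 (back_away) active — direct: (3, 1)
layer 1 (grasp) idle — unchanged: (3, 1)
layer 2 (phototaxis) active — suppresses: (3, 1)
layer 3 (return_home) idle — unchanged: (3, 1)
→ actuator (3, 1)
last writer: layer 2 = phototaxis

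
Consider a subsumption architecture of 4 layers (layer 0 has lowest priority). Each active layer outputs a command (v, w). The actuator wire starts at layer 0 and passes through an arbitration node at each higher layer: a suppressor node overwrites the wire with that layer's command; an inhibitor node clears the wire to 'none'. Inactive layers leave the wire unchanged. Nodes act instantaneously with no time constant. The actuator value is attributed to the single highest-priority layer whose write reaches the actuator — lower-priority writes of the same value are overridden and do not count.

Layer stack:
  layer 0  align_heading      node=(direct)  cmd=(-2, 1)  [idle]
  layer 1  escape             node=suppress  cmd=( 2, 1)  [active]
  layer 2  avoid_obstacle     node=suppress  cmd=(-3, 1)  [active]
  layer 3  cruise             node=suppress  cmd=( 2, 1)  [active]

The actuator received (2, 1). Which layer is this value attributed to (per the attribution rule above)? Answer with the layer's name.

cruise

L0 align_heading: idle → wire = none
L1 escape: active, suppressor → wire = (2, 1)
L2 avoid_obstacle: active, suppressor → wire = (-3, 1)
L3 cruise: active, suppressor → wire = (2, 1)
actuator = (2, 1)
last writer: layer 3 = cruise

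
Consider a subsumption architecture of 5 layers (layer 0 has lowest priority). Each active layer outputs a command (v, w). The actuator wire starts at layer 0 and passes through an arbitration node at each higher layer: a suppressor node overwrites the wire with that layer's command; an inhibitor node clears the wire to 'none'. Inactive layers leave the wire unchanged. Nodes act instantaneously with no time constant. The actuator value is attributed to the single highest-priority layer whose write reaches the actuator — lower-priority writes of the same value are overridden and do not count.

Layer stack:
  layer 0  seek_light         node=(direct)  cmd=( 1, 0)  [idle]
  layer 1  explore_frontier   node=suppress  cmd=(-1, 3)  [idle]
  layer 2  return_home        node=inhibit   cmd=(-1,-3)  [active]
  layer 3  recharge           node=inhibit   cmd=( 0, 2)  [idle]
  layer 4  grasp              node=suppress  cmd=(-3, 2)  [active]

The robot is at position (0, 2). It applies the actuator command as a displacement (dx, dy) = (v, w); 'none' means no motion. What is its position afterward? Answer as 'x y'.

-3 4

layer 0 (seek_light) idle — none
layer 1 (explore_frontier) idle — unchanged: none
layer 2 (return_home) active — inhibits: none
layer 3 (recharge) idle — unchanged: none
layer 4 (grasp) active — suppresses: (-3, 2)
→ actuator (-3, 2)
position: (0, 2) + (-3, 2) = (-3, 4)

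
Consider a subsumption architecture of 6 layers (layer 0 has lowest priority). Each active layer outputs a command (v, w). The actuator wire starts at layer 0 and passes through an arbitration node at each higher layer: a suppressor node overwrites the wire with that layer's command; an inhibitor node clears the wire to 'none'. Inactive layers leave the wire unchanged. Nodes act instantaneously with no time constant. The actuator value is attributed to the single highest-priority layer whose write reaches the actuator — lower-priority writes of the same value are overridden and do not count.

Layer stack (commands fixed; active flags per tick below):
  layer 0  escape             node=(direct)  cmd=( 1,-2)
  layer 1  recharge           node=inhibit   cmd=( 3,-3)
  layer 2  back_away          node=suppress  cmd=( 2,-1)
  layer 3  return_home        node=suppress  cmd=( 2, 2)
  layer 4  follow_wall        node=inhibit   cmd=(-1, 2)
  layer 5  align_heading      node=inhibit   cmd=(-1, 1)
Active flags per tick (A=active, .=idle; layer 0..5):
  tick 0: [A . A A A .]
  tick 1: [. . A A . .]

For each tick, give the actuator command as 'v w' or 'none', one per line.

tick 0:
  [0] escape on; wire := (1, -2)
  [1] recharge off; pass (1, -2)
  [2] back_away on (suppress); wire := (2, -1)
  [3] return_home on (suppress); wire := (2, 2)
  [4] follow_wall on (inhibit); wire := none
  [5] align_heading off; pass none
  output none
tick 1:
  [0] escape off; wire := none
  [1] recharge off; pass none
  [2] back_away on (suppress); wire := (2, -1)
  [3] return_home on (suppress); wire := (2, 2)
  [4] follow_wall off; pass (2, 2)
  [5] align_heading off; pass (2, 2)
  output (2, 2)

none
2 2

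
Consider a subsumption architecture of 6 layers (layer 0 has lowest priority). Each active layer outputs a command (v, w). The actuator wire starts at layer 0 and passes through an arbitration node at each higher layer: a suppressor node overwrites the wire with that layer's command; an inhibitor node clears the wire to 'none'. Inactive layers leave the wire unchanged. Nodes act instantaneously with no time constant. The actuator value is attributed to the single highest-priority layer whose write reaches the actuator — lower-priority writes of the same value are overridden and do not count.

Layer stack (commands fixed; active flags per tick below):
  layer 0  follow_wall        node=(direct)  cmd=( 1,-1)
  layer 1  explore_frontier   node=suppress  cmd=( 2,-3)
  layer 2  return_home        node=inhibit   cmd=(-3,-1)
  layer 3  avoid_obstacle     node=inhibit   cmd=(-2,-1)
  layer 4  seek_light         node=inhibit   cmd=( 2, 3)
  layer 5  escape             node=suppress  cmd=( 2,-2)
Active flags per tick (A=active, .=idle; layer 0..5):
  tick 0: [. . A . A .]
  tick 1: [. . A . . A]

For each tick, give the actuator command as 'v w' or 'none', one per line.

none
2 -2

tick 0:
  L0 follow_wall: idle → wire = none
  L1 explore_frontier: idle → wire stays none
  L2 return_home: active, inhibitor → wire = none
  L3 avoid_obstacle: idle → wire stays none
  L4 seek_light: active, inhibitor → wire = none
  L5 escape: idle → wire stays none
  actuator = none
tick 1:
  L0 follow_wall: idle → wire = none
  L1 explore_frontier: idle → wire stays none
  L2 return_home: active, inhibitor → wire = none
  L3 avoid_obstacle: idle → wire stays none
  L4 seek_light: idle → wire stays none
  L5 escape: active, suppressor → wire = (2, -2)
  actuator = (2, -2)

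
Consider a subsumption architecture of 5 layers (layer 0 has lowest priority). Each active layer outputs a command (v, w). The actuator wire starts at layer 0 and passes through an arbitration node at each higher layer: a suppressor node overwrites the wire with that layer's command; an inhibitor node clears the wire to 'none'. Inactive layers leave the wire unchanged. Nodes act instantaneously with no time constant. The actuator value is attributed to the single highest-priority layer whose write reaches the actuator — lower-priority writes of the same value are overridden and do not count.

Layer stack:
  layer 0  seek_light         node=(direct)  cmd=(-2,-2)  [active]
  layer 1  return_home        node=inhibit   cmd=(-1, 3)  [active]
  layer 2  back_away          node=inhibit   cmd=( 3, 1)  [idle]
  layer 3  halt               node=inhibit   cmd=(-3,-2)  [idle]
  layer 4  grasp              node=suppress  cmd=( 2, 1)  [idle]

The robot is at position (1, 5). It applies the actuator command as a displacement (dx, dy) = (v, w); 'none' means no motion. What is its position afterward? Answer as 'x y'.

L0 seek_light: active, feeds wire = (-2, -2)
L1 return_home: active, inhibitor → wire = none
L2 back_away: idle → wire stays none
L3 halt: idle → wire stays none
L4 grasp: idle → wire stays none
actuator = none
position: (1, 5) + none = (1, 5)

1 5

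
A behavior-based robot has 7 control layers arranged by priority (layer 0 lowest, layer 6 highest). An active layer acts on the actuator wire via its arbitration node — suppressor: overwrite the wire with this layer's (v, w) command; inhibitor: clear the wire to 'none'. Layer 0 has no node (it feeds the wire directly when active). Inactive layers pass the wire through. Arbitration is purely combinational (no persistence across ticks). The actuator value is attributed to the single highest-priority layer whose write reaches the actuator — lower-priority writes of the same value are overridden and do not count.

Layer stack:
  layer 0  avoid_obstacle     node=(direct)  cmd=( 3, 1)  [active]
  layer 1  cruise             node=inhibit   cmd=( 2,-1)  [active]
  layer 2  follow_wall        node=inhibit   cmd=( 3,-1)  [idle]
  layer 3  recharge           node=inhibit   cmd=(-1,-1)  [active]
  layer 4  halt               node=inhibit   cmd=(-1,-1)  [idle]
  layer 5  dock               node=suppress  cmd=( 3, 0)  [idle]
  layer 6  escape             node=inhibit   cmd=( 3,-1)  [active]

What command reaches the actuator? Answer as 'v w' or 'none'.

none

layer 0 (avoid_obstacle) active — direct: (3, 1)
layer 1 (cruise) active — inhibits: none
layer 2 (follow_wall) idle — unchanged: none
layer 3 (recharge) active — inhibits: none
layer 4 (halt) idle — unchanged: none
layer 5 (dock) idle — unchanged: none
layer 6 (escape) active — inhibits: none
→ actuator none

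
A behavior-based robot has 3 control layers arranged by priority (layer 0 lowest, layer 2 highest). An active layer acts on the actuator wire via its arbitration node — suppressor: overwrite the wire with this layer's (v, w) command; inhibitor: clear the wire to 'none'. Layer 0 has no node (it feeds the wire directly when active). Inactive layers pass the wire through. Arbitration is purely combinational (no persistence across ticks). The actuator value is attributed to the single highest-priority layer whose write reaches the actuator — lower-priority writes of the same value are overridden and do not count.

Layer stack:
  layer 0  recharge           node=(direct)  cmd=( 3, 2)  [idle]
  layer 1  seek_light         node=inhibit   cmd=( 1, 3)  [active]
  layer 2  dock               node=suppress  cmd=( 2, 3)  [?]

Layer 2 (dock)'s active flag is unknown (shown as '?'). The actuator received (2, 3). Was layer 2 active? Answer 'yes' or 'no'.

yes

If layer 2 is active=yes:
  actuator would be (2, 3)
If layer 2 is active=no:
  actuator would be none
Observed (2, 3), so layer 2 was active.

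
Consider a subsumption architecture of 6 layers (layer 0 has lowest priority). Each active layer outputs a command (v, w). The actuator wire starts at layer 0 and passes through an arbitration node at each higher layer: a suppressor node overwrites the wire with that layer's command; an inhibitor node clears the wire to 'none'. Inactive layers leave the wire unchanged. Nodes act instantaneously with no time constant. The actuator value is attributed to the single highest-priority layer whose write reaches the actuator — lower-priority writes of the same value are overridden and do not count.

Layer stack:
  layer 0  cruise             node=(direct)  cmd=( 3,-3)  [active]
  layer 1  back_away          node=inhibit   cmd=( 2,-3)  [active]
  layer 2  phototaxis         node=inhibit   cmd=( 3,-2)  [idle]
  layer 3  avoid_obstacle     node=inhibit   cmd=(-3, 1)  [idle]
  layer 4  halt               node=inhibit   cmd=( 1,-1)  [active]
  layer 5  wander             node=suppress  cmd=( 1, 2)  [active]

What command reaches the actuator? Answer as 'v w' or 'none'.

layer 0 (cruise) active — direct: (3, -3)
layer 1 (back_away) active — inhibits: none
layer 2 (phototaxis) idle — unchanged: none
layer 3 (avoid_obstacle) idle — unchanged: none
layer 4 (halt) active — inhibits: none
layer 5 (wander) active — suppresses: (1, 2)
→ actuator (1, 2)

1 2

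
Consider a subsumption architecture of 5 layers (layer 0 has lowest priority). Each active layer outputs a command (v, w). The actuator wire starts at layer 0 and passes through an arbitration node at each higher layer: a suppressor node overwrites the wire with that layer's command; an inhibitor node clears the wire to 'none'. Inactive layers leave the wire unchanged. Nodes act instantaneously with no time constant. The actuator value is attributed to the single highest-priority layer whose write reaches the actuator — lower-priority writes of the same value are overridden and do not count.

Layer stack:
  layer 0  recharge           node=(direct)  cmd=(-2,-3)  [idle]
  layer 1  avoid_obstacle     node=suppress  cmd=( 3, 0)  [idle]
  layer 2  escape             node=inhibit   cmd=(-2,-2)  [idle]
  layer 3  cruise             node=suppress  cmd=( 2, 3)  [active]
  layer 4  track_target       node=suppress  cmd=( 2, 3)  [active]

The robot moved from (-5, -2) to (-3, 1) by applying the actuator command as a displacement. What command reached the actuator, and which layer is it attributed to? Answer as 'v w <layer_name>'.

2 3 track_target

displacement = (-3, 1) − (-5, -2) = (2, 3)
layer 0 (recharge) idle — none
layer 1 (avoid_obstacle) idle — unchanged: none
layer 2 (escape) idle — unchanged: none
layer 3 (cruise) active — suppresses: (2, 3)
layer 4 (track_target) active — suppresses: (2, 3)
→ actuator (2, 3) — from layer 4 (track_target)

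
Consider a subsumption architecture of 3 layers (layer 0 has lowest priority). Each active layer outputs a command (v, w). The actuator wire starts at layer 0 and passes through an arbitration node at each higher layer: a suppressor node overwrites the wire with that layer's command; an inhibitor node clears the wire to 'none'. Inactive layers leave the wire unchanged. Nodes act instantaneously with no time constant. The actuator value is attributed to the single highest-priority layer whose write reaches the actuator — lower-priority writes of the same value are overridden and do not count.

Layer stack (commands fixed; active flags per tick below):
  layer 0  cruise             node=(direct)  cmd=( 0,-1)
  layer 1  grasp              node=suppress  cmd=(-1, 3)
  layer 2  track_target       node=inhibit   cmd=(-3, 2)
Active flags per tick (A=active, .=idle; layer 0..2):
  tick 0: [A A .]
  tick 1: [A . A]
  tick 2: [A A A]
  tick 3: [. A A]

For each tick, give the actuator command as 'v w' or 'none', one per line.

tick 0:
  L0 cruise: active, feeds wire = (0, -1)
  L1 grasp: active, suppressor → wire = (-1, 3)
  L2 track_target: idle → wire stays (-1, 3)
  actuator = (-1, 3)
tick 1:
  L0 cruise: active, feeds wire = (0, -1)
  L1 grasp: idle → wire stays (0, -1)
  L2 track_target: active, inhibitor → wire = none
  actuator = none
tick 2:
  L0 cruise: active, feeds wire = (0, -1)
  L1 grasp: active, suppressor → wire = (-1, 3)
  L2 track_target: active, inhibitor → wire = none
  actuator = none
tick 3:
  L0 cruise: idle → wire = none
  L1 grasp: active, suppressor → wire = (-1, 3)
  L2 track_target: active, inhibitor → wire = none
  actuator = none

-1 3
none
none
none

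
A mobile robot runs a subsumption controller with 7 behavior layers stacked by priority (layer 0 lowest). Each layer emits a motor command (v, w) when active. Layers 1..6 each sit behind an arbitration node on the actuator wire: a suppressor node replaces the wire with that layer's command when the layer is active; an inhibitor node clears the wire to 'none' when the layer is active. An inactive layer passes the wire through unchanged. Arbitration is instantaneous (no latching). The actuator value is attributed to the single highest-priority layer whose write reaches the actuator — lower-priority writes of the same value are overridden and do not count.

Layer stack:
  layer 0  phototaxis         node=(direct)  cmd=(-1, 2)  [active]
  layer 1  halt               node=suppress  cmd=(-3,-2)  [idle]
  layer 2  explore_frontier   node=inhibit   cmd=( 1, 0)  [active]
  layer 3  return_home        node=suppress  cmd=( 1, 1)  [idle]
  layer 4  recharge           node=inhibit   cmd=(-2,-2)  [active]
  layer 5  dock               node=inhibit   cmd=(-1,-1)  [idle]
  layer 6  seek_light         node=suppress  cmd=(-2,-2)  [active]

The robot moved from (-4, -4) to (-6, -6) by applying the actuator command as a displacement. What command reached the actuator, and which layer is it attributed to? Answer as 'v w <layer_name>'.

-2 -2 seek_light

displacement = (-6, -6) − (-4, -4) = (-2, -2)
layer 0 (phototaxis) active — direct: (-1, 2)
layer 1 (halt) idle — unchanged: (-1, 2)
layer 2 (explore_frontier) active — inhibits: none
layer 3 (return_home) idle — unchanged: none
layer 4 (recharge) active — inhibits: none
layer 5 (dock) idle — unchanged: none
layer 6 (seek_light) active — suppresses: (-2, -2)
→ actuator (-2, -2) — from layer 6 (seek_light)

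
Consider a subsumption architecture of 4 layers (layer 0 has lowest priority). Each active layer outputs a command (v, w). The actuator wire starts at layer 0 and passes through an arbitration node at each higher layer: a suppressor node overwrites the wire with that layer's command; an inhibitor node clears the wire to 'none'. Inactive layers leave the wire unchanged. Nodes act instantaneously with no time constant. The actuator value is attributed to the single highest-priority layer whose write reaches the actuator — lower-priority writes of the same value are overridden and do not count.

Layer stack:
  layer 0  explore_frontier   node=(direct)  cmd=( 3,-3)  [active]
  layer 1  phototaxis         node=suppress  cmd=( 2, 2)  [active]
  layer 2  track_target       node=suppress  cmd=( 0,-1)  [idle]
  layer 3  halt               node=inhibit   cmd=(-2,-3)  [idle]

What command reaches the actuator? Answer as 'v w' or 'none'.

[0] explore_frontier on; wire := (3, -3)
[1] phototaxis on (suppress); wire := (2, 2)
[2] track_target off; pass (2, 2)
[3] halt off; pass (2, 2)
output (2, 2)

2 2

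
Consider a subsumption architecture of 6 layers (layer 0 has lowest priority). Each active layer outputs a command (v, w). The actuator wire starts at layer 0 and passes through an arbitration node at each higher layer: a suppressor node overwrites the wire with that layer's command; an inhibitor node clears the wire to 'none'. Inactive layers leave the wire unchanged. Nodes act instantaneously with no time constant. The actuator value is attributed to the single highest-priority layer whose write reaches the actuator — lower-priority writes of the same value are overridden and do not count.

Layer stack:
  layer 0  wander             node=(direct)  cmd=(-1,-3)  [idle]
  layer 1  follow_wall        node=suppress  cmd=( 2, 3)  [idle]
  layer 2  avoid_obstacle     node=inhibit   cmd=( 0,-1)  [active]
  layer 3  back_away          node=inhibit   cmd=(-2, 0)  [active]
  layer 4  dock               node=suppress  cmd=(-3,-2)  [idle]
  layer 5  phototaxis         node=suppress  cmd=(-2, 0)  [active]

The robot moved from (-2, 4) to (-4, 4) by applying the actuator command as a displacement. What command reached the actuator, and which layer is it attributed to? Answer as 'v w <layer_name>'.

displacement = (-4, 4) − (-2, 4) = (-2, 0)
[0] wander off; wire := none
[1] follow_wall off; pass none
[2] avoid_obstacle on (inhibit); wire := none
[3] back_away on (inhibit); wire := none
[4] dock off; pass none
[5] phototaxis on (suppress); wire := (-2, 0)
output (-2, 0) — from layer 5 (phototaxis)

-2 0 phototaxis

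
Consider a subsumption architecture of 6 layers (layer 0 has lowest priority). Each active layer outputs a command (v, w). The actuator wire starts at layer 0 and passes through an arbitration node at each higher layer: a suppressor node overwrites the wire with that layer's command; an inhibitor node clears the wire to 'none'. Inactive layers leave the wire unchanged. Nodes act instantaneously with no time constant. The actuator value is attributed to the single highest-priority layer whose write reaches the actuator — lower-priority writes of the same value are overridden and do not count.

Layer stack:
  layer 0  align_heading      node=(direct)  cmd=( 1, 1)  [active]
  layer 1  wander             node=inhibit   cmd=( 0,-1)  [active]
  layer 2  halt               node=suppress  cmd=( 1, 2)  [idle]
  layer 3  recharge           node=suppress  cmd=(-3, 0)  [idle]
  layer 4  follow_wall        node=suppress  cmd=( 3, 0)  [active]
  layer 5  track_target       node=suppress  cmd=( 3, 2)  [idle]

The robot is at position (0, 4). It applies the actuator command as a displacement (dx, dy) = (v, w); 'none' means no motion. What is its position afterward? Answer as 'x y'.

3 4

[0] align_heading on; wire := (1, 1)
[1] wander on (inhibit); wire := none
[2] halt off; pass none
[3] recharge off; pass none
[4] follow_wall on (suppress); wire := (3, 0)
[5] track_target off; pass (3, 0)
output (3, 0)
position: (0, 4) + (3, 0) = (3, 4)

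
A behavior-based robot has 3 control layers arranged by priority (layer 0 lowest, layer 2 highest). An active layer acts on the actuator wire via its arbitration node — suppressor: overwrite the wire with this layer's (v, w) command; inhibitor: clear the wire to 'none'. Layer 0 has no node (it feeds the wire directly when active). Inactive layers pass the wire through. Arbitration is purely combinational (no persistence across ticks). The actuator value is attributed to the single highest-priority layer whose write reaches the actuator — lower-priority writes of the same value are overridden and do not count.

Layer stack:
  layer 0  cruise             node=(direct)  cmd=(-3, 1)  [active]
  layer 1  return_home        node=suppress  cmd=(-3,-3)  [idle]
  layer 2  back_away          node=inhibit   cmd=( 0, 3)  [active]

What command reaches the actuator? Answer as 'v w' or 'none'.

layer 0 (cruise) active — direct: (-3, 1)
layer 1 (return_home) idle — unchanged: (-3, 1)
layer 2 (back_away) active — inhibits: none
→ actuator none

none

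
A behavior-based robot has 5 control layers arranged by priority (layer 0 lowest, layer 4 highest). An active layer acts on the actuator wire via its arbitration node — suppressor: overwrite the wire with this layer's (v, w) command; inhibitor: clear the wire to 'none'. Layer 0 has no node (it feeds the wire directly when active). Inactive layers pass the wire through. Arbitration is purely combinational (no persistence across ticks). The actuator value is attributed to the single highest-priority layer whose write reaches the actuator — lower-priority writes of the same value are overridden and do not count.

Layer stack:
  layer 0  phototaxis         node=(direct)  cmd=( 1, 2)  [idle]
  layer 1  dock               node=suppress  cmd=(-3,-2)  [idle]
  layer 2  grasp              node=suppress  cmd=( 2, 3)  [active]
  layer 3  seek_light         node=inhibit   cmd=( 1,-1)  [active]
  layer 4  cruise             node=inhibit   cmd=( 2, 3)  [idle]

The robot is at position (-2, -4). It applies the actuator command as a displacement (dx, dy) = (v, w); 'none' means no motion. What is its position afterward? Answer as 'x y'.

layer 0 (phototaxis) idle — none
layer 1 (dock) idle — unchanged: none
layer 2 (grasp) active — suppresses: (2, 3)
layer 3 (seek_light) active — inhibits: none
layer 4 (cruise) idle — unchanged: none
→ actuator none
position: (-2, -4) + none = (-2, -4)

-2 -4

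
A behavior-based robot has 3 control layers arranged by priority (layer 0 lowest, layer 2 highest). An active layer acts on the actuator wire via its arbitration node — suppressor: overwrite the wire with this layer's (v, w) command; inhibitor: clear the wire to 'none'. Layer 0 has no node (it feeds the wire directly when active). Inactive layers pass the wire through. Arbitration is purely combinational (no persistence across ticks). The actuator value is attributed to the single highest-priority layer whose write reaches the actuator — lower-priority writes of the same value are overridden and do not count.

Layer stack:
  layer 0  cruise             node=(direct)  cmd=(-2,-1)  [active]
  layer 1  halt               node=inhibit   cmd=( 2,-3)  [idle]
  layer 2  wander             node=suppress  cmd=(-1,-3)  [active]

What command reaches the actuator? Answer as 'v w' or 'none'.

layer 0 (cruise) active — direct: (-2, -1)
layer 1 (halt) idle — unchanged: (-2, -1)
layer 2 (wander) active — suppresses: (-1, -3)
→ actuator (-1, -3)

-1 -3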